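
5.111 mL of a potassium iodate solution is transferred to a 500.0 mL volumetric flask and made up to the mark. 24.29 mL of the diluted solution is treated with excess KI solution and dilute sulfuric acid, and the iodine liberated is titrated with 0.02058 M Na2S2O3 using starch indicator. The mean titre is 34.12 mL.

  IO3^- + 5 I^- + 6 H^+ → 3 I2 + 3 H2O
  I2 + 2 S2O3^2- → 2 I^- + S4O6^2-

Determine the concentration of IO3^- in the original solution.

n(S2O3^2-) = 0.03412 × 0.02058 = 7.022 × 10^-4 mol
n(I2) = n(S2O3^2-)/2 = 3.511 × 10^-4 mol
From the 1:3 ratio, n(IO3^-) in the aliquot = 1/3 × 3.511 × 10^-4 = 1.170 × 10^-4 mol
[IO3^-]_dilute = 1.170 × 10^-4 / 0.02429 = 0.004818 mol/L
[IO3^-]_original = 0.004818 × 500.0/5.111 = 0.4713 mol/L

0.4713 M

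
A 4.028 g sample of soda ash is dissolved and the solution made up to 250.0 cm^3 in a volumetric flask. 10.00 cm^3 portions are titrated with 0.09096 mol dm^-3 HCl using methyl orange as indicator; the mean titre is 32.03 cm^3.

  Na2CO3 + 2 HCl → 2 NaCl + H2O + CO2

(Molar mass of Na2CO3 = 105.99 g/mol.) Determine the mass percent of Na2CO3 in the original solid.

95.83 %

n(HCl) per titration = 0.03203 × 0.09096 = 2.913 × 10^-3 mol
From the 1:2 ratio, n(Na2CO3) in each aliquot = 1/2 × 2.913 × 10^-3 = 1.457 × 10^-3 mol
n(Na2CO3) in the whole flask = 1.457 × 10^-3 × 250.0/10.00 = 0.03642 mol
mass of Na2CO3 = 0.03642 × 105.99 = 3.860 g
% Na2CO3 = 3.860 / 4.028 × 100 = 95.83 %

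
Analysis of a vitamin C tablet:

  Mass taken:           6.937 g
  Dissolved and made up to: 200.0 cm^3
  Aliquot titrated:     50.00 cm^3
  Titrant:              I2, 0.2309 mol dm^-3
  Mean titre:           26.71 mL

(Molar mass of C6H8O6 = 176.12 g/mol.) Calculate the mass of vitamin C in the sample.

4.345 g

C6H8O6 + I2 → C6H6O6 + 2 HI
n(I2) per titration = 0.02671 × 0.2309 = 6.167 × 10^-3 mol
n(C6H8O6) in each aliquot = 6.167 × 10^-3 mol (1:1 ratio)
n(C6H8O6) in the whole flask = 6.167 × 10^-3 × 200.0/50.00 = 0.02467 mol
mass of C6H8O6 = 0.02467 × 176.12 = 4.345 g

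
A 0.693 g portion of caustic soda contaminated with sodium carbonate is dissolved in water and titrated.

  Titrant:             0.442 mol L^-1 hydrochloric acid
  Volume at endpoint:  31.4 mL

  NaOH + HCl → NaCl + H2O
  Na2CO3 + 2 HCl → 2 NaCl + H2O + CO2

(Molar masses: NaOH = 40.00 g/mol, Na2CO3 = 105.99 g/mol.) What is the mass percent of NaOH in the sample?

18.9 %

n(HCl) = 0.0314 × 0.442 = 0.0139 mol
Let x = n(NaOH), y = n(Na2CO3).
Titrant: 1x + 2y = 0.0139;  mass: 40.00x + 105.99y = 0.693
Solving, x = 3.27 × 10^-3 mol, y = 5.30 × 10^-3 mol
mass of NaOH = 3.27 × 10^-3 × 40.00 = 0.131 g
% NaOH = 0.131 / 0.693 × 100 = 18.9 %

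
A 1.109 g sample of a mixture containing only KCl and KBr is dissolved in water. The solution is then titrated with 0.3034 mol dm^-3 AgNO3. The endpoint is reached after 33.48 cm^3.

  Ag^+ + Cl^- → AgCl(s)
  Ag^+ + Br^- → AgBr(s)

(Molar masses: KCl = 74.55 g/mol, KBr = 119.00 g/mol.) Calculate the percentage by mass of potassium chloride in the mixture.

15.09 %

n(AgNO3) = 0.03348 × 0.3034 = 0.01016 mol
Let x = n(KCl), y = n(KBr).
Titrant: 1x + 1y = 0.01016;  mass: 74.55x + 119.00y = 1.109
Solving, x = 2.245 × 10^-3 mol, y = 7.913 × 10^-3 mol
mass of KCl = 2.245 × 10^-3 × 74.55 = 0.1674 g
% KCl = 0.1674 / 1.109 × 100 = 15.09 %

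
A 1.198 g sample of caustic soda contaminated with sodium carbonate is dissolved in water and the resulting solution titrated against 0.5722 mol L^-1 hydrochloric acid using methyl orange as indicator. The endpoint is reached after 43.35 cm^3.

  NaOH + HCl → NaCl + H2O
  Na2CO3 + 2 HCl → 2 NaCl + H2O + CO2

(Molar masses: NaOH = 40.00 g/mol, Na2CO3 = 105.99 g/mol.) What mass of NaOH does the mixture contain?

n(HCl) = 0.04335 × 0.5722 = 0.02480 mol
Let x = n(NaOH), y = n(Na2CO3).
Titrant: 1x + 2y = 0.02480;  mass: 40.00x + 105.99y = 1.198
Solving, x = 8.968 × 10^-3 mol, y = 7.919 × 10^-3 mol
mass of NaOH = 8.968 × 10^-3 × 40.00 = 0.3587 g

0.3587 g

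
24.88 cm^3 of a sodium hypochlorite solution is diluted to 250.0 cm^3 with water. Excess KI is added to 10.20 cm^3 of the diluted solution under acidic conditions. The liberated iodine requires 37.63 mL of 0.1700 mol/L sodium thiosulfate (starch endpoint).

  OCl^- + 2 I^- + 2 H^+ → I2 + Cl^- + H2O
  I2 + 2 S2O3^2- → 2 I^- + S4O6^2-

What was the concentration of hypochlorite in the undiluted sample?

3.151 mol/L

n(S2O3^2-) = 0.03763 × 0.1700 = 6.397 × 10^-3 mol
n(I2) = n(S2O3^2-)/2 = 3.199 × 10^-3 mol
n(OCl^-) in the aliquot = 3.199 × 10^-3 mol (1:1 ratio)
[OCl^-]_dilute = 3.199 × 10^-3 / 0.01020 = 0.3136 mol/L
[OCl^-]_original = 0.3136 × 250.0/24.88 = 3.151 mol/L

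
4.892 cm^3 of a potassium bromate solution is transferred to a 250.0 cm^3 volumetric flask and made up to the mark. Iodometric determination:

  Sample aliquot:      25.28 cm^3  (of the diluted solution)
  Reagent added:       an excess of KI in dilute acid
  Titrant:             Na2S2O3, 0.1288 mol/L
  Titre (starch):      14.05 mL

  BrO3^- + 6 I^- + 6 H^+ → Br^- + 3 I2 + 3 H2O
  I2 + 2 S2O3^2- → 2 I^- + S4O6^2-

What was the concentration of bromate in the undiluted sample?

0.6097 mol/L

n(S2O3^2-) = 0.01405 × 0.1288 = 1.810 × 10^-3 mol
n(I2) = n(S2O3^2-)/2 = 9.048 × 10^-4 mol
From the 1:3 ratio, n(BrO3^-) in the aliquot = 1/3 × 9.048 × 10^-4 = 3.016 × 10^-4 mol
[BrO3^-]_dilute = 3.016 × 10^-4 / 0.02528 = 0.01193 mol/L
[BrO3^-]_original = 0.01193 × 250.0/4.892 = 0.6097 mol/L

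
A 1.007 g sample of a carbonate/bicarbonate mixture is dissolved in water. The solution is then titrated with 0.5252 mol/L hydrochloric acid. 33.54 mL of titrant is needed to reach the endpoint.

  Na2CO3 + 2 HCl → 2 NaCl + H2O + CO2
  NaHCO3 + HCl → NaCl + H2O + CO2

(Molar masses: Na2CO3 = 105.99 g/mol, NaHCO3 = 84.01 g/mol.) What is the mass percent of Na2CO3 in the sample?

80.23 %

n(HCl) = 0.03354 × 0.5252 = 0.01762 mol
Let x = n(Na2CO3), y = n(NaHCO3).
Titrant: 2x + 1y = 0.01762;  mass: 105.99x + 84.01y = 1.007
Solving, x = 7.623 × 10^-3 mol, y = 2.369 × 10^-3 mol
mass of Na2CO3 = 7.623 × 10^-3 × 105.99 = 0.8080 g
% Na2CO3 = 0.8080 / 1.007 × 100 = 80.23 %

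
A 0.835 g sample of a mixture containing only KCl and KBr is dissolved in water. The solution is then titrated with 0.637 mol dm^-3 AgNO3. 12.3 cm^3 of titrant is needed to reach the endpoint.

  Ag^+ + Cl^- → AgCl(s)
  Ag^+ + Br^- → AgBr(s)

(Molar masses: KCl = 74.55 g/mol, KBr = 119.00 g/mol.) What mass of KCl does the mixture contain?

n(AgNO3) = 0.0123 × 0.637 = 7.84 × 10^-3 mol
Let x = n(KCl), y = n(KBr).
Titrant: 1x + 1y = 7.84 × 10^-3;  mass: 74.55x + 119.00y = 0.835
Solving, x = 2.19 × 10^-3 mol, y = 5.64 × 10^-3 mol
mass of KCl = 2.19 × 10^-3 × 74.55 = 0.163 g

0.163 g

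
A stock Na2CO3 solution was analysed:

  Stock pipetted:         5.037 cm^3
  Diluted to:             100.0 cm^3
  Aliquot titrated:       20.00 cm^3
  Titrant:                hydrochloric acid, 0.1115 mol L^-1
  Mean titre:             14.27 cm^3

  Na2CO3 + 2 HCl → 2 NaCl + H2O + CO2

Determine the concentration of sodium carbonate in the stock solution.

n(HCl) = 0.01427 × 0.1115 = 1.591 × 10^-3 mol
From the 1:2 ratio, n(Na2CO3) in the aliquot = 1/2 × 1.591 × 10^-3 = 7.956 × 10^-4 mol
[Na2CO3]_dilute = 7.956 × 10^-4 / 0.02000 = 0.03978 mol/L
Dilution factor = 100.0 / 5.037 = 19.85
[Na2CO3]_stock = 0.03978 × 19.85 = 0.7897 mol/L

0.7897 mol/L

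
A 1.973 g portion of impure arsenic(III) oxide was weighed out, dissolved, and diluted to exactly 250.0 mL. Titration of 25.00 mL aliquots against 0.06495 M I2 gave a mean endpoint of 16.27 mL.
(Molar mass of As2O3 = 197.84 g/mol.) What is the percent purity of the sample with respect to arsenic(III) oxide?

52.98 %

As2O3 + 2 I2 + 2 H2O → As2O5 + 4 HI
n(I2) per titration = 0.01627 × 0.06495 = 1.057 × 10^-3 mol
From the 1:2 ratio, n(As2O3) in each aliquot = 1/2 × 1.057 × 10^-3 = 5.284 × 10^-4 mol
n(As2O3) in the whole flask = 5.284 × 10^-4 × 250.0/25.00 = 5.284 × 10^-3 mol
mass of As2O3 = 5.284 × 10^-3 × 197.84 = 1.045 g
% As2O3 = 1.045 / 1.973 × 100 = 52.98 %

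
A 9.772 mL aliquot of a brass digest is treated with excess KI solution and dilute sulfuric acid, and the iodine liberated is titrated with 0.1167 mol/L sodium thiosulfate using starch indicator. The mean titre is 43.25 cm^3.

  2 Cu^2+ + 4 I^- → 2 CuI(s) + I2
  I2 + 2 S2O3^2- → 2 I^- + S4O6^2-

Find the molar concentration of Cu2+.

n(S2O3^2-) = 0.04325 × 0.1167 = 5.047 × 10^-3 mol
n(I2) = n(S2O3^2-)/2 = 2.524 × 10^-3 mol
From the 2:1 ratio, n(Cu2+) in the aliquot = 2/1 × 2.524 × 10^-3 = 5.047 × 10^-3 mol
[Cu2+] = 5.047 × 10^-3 / 0.009772 = 0.5165 mol/L

0.5165 mol/L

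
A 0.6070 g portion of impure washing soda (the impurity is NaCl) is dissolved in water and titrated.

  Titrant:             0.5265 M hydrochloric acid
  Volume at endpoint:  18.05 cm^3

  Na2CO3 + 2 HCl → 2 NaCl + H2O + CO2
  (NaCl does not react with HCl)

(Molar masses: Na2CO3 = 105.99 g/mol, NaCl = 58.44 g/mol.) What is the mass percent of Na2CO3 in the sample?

n(HCl) = 0.01805 × 0.5265 = 9.503 × 10^-3 mol
Let x = n(Na2CO3), y = n(NaCl).
Titrant: 2x = 9.503 × 10^-3;  mass: 105.99x + 58.44y = 0.6070
Solving, x = 4.752 × 10^-3 mol, y = 1.769 × 10^-3 mol
mass of Na2CO3 = 4.752 × 10^-3 × 105.99 = 0.5036 g
% Na2CO3 = 0.5036 / 0.6070 × 100 = 82.97 %

82.97 %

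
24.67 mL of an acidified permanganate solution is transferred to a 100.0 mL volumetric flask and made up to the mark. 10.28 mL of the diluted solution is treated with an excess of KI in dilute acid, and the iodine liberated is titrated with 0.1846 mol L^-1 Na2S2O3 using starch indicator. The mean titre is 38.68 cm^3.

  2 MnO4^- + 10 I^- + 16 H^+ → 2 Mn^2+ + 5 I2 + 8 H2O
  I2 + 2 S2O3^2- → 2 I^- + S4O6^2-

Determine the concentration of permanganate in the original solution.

0.5631 mol/L

n(S2O3^2-) = 0.03868 × 0.1846 = 7.140 × 10^-3 mol
n(I2) = n(S2O3^2-)/2 = 3.570 × 10^-3 mol
From the 2:5 ratio, n(MnO4^-) in the aliquot = 2/5 × 3.570 × 10^-3 = 1.428 × 10^-3 mol
[MnO4^-]_dilute = 1.428 × 10^-3 / 0.01028 = 0.1389 mol/L
[MnO4^-]_original = 0.1389 × 100.0/24.67 = 0.5631 mol/L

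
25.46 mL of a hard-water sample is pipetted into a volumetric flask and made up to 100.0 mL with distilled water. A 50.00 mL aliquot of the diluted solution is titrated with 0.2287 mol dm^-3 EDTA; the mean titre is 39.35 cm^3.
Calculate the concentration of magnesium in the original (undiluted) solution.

Mg^2+ + EDTA^4- → [Mg(EDTA)]^2-
n(EDTA) = 0.03935 × 0.2287 = 8.999 × 10^-3 mol
n(Mg2+) in the aliquot = 8.999 × 10^-3 mol (1:1 ratio)
[Mg2+]_dilute = 8.999 × 10^-3 / 0.05000 = 0.1800 mol/L
Dilution factor = 100.0 / 25.46 = 3.928
[Mg2+]_stock = 0.1800 × 3.928 = 0.7069 mol/L

0.7069 mol/L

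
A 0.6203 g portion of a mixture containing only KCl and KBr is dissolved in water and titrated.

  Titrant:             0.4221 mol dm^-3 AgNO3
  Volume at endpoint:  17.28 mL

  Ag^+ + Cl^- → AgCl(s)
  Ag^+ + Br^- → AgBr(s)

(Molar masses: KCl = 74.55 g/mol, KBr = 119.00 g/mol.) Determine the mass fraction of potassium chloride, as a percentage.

n(AgNO3) = 0.01728 × 0.4221 = 7.294 × 10^-3 mol
Let x = n(KCl), y = n(KBr).
Titrant: 1x + 1y = 7.294 × 10^-3;  mass: 74.55x + 119.00y = 0.6203
Solving, x = 5.572 × 10^-3 mol, y = 1.722 × 10^-3 mol
mass of KCl = 5.572 × 10^-3 × 74.55 = 0.4154 g
% KCl = 0.4154 / 0.6203 × 100 = 66.97 %

66.97 %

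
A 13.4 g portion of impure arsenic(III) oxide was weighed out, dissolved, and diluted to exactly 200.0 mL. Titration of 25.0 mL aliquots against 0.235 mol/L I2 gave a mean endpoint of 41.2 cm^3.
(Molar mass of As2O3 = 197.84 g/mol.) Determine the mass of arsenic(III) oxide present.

As2O3 + 2 I2 + 2 H2O → As2O5 + 4 HI
n(I2) per titration = 0.0412 × 0.235 = 9.68 × 10^-3 mol
From the 1:2 ratio, n(As2O3) in each aliquot = 1/2 × 9.68 × 10^-3 = 4.84 × 10^-3 mol
n(As2O3) in the whole flask = 4.84 × 10^-3 × 200.0/25.0 = 0.0387 mol
mass of As2O3 = 0.0387 × 197.84 = 7.66 g

7.66 g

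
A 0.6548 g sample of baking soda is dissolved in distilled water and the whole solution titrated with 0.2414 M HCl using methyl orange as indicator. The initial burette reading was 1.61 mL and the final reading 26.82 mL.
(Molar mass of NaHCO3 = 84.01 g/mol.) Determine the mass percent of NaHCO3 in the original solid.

NaHCO3 + HCl → NaCl + H2O + CO2
n(HCl) = 0.02521 L × 0.2414 mol/L = 6.086 × 10^-3 mol
n(NaHCO3) = 6.086 × 10^-3 mol (1:1 ratio)
mass of NaHCO3 = 6.086 × 10^-3 × 84.01 g/mol = 0.5113 g
% NaHCO3 = 0.5113 / 0.6548 × 100 = 78.08 %

78.08 %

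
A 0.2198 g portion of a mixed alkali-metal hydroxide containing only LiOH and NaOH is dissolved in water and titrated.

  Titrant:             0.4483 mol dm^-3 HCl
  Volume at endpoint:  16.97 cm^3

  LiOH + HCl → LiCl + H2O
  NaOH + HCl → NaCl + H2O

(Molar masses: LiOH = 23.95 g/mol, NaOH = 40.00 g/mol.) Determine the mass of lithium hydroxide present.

0.1261 g

n(HCl) = 0.01697 × 0.4483 = 7.608 × 10^-3 mol
Let x = n(LiOH), y = n(NaOH).
Titrant: 1x + 1y = 7.608 × 10^-3;  mass: 23.95x + 40.00y = 0.2198
Solving, x = 5.265 × 10^-3 mol, y = 2.342 × 10^-3 mol
mass of LiOH = 5.265 × 10^-3 × 23.95 = 0.1261 g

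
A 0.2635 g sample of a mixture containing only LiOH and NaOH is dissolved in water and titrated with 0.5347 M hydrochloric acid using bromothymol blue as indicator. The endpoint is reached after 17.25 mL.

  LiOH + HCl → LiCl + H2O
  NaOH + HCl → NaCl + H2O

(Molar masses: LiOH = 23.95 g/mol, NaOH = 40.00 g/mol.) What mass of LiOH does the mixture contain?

0.1573 g

n(HCl) = 0.01725 × 0.5347 = 9.224 × 10^-3 mol
Let x = n(LiOH), y = n(NaOH).
Titrant: 1x + 1y = 9.224 × 10^-3;  mass: 23.95x + 40.00y = 0.2635
Solving, x = 6.570 × 10^-3 mol, y = 2.654 × 10^-3 mol
mass of LiOH = 6.570 × 10^-3 × 23.95 = 0.1573 g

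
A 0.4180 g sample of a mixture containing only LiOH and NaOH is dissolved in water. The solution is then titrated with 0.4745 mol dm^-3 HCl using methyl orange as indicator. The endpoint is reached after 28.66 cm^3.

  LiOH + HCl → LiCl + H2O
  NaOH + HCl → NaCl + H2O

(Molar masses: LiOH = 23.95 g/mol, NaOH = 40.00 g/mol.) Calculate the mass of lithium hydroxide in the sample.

0.1880 g

n(HCl) = 0.02866 × 0.4745 = 0.01360 mol
Let x = n(LiOH), y = n(NaOH).
Titrant: 1x + 1y = 0.01360;  mass: 23.95x + 40.00y = 0.4180
Solving, x = 7.848 × 10^-3 mol, y = 5.751 × 10^-3 mol
mass of LiOH = 7.848 × 10^-3 × 23.95 = 0.1880 g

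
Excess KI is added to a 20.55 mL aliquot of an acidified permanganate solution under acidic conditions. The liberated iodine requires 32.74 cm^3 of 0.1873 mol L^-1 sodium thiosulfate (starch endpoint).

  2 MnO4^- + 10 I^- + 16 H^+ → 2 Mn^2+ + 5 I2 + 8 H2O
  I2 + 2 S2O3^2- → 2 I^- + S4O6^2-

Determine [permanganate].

0.05968 mol/L

n(S2O3^2-) = 0.03274 × 0.1873 = 6.132 × 10^-3 mol
n(I2) = n(S2O3^2-)/2 = 3.066 × 10^-3 mol
From the 2:5 ratio, n(MnO4^-) in the aliquot = 2/5 × 3.066 × 10^-3 = 1.226 × 10^-3 mol
[MnO4^-] = 1.226 × 10^-3 / 0.02055 = 0.05968 mol/L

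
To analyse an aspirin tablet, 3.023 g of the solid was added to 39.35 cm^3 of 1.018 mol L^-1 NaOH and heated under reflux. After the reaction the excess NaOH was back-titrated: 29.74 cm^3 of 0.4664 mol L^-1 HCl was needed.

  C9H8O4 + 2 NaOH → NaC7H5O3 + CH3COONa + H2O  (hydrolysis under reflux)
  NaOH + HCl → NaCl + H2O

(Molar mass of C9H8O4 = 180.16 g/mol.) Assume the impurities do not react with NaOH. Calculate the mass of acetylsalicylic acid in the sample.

n(NaOH) added = 0.03935 × 1.018 = 0.04006 mol
n(HCl) used in back-titration = 0.02974 × 0.4664 = 0.01387 mol
n(NaOH) left over = 0.01387 mol (1:1 ratio)
n(NaOH) consumed by analyte = 0.04006 − 0.01387 = 0.02619 mol
From the 1:2 ratio, n(C9H8O4) = 1/2 × 0.02619 = 0.01309 mol
mass of C9H8O4 = 0.01309 × 180.16 = 2.359 g

2.359 g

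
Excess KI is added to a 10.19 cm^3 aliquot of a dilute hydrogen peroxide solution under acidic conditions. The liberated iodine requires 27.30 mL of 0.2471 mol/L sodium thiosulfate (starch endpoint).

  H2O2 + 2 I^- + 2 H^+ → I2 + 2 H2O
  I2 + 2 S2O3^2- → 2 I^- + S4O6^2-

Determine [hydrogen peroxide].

n(S2O3^2-) = 0.02730 × 0.2471 = 6.746 × 10^-3 mol
n(I2) = n(S2O3^2-)/2 = 3.373 × 10^-3 mol
n(H2O2) in the aliquot = 3.373 × 10^-3 mol (1:1 ratio)
[H2O2] = 3.373 × 10^-3 / 0.01019 = 0.3310 mol/L

0.3310 mol/L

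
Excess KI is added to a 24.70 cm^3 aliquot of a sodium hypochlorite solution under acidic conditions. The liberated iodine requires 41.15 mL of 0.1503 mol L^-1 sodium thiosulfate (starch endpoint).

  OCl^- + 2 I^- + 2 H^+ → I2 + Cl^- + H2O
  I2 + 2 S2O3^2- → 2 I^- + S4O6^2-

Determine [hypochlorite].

n(S2O3^2-) = 0.04115 × 0.1503 = 6.185 × 10^-3 mol
n(I2) = n(S2O3^2-)/2 = 3.092 × 10^-3 mol
n(OCl^-) in the aliquot = 3.092 × 10^-3 mol (1:1 ratio)
[OCl^-] = 3.092 × 10^-3 / 0.02470 = 0.1252 mol/L

0.1252 mol/L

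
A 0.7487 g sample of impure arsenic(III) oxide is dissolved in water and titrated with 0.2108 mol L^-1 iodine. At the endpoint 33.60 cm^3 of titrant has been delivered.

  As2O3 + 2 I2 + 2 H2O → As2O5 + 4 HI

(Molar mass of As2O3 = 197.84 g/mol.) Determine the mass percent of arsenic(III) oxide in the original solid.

n(I2) = 0.03360 L × 0.2108 mol/L = 7.083 × 10^-3 mol
From the 1:2 ratio, n(As2O3) = 1/2 × 7.083 × 10^-3 = 3.541 × 10^-3 mol
mass of As2O3 = 3.541 × 10^-3 × 197.84 g/mol = 0.7006 g
% As2O3 = 0.7006 / 0.7487 × 100 = 93.58 %

93.58 %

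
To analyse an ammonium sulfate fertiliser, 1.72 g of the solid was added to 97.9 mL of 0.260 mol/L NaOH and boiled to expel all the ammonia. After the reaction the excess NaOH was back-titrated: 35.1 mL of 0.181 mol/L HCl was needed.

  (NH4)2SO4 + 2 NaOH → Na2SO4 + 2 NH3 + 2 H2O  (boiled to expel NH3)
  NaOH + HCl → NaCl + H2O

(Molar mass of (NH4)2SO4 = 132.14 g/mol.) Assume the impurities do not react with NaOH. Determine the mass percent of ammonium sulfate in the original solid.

n(NaOH) added = 0.0979 × 0.260 = 0.0255 mol
n(HCl) used in back-titration = 0.0351 × 0.181 = 6.35 × 10^-3 mol
n(NaOH) left over = 6.35 × 10^-3 mol (1:1 ratio)
n(NaOH) consumed by analyte = 0.0255 − 6.35 × 10^-3 = 0.0191 mol
From the 1:2 ratio, n((NH4)2SO4) = 1/2 × 0.0191 = 9.55 × 10^-3 mol
mass of (NH4)2SO4 = 9.55 × 10^-3 × 132.14 = 1.26 g
% (NH4)2SO4 = 1.26 / 1.72 × 100 = 73.4 %

73.4 %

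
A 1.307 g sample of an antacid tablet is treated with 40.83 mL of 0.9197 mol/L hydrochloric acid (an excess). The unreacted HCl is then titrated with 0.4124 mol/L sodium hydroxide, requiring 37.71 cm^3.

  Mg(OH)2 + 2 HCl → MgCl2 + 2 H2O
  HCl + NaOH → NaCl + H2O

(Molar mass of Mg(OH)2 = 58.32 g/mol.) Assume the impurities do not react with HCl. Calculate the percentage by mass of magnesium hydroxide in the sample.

n(HCl) added = 0.04083 × 0.9197 = 0.03755 mol
n(NaOH) used in back-titration = 0.03771 × 0.4124 = 0.01555 mol
n(HCl) left over = 0.01555 mol (1:1 ratio)
n(HCl) consumed by analyte = 0.03755 − 0.01555 = 0.02200 mol
From the 1:2 ratio, n(Mg(OH)2) = 1/2 × 0.02200 = 0.01100 mol
mass of Mg(OH)2 = 0.01100 × 58.32 = 0.6415 g
% Mg(OH)2 = 0.6415 / 1.307 × 100 = 49.08 %

49.08 %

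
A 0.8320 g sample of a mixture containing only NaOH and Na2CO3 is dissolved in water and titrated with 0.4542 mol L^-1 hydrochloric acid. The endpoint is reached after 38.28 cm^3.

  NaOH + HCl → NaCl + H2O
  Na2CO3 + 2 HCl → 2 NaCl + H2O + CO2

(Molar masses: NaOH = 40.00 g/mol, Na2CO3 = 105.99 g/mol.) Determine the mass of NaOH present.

n(HCl) = 0.03828 × 0.4542 = 0.01739 mol
Let x = n(NaOH), y = n(Na2CO3).
Titrant: 1x + 2y = 0.01739;  mass: 40.00x + 105.99y = 0.8320
Solving, x = 6.881 × 10^-3 mol, y = 5.253 × 10^-3 mol
mass of NaOH = 6.881 × 10^-3 × 40.00 = 0.2752 g

0.2752 g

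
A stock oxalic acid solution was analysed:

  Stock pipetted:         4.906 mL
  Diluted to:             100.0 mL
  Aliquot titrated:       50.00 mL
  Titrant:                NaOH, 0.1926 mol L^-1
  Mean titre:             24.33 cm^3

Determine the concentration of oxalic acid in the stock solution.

H2C2O4 + 2 NaOH → Na2C2O4 + 2 H2O
n(NaOH) = 0.02433 × 0.1926 = 4.686 × 10^-3 mol
From the 1:2 ratio, n(H2C2O4) in the aliquot = 1/2 × 4.686 × 10^-3 = 2.343 × 10^-3 mol
[H2C2O4]_dilute = 2.343 × 10^-3 / 0.05000 = 0.04686 mol/L
Dilution factor = 100.0 / 4.906 = 20.38
[H2C2O4]_stock = 0.04686 × 20.38 = 0.9551 mol/L

0.9551 mol/L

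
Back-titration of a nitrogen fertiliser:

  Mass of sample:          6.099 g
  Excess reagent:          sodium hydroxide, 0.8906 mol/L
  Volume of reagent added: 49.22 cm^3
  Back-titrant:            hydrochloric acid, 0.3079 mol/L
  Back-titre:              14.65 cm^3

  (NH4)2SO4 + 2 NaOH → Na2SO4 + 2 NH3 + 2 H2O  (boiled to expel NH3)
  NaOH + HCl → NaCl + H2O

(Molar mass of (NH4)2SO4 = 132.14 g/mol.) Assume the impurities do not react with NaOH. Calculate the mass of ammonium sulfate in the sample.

2.598 g

n(NaOH) added = 0.04922 × 0.8906 = 0.04384 mol
n(HCl) used in back-titration = 0.01465 × 0.3079 = 4.511 × 10^-3 mol
n(NaOH) left over = 4.511 × 10^-3 mol (1:1 ratio)
n(NaOH) consumed by analyte = 0.04384 − 4.511 × 10^-3 = 0.03932 mol
From the 1:2 ratio, n((NH4)2SO4) = 1/2 × 0.03932 = 0.01966 mol
mass of (NH4)2SO4 = 0.01966 × 132.14 = 2.598 g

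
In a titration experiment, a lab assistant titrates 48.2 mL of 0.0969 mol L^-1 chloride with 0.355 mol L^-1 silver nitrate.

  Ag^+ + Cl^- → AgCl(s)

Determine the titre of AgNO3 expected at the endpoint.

13.2 mL

n(Cl-) = 0.0482 L × 0.0969 mol/L = 4.67 × 10^-3 mol
n(AgNO3) = 4.67 × 10^-3 mol (1:1 stoichiometry)
V(AgNO3) = 4.67 × 10^-3 mol / 0.355 mol/L = 0.0132 L = 13.2 mL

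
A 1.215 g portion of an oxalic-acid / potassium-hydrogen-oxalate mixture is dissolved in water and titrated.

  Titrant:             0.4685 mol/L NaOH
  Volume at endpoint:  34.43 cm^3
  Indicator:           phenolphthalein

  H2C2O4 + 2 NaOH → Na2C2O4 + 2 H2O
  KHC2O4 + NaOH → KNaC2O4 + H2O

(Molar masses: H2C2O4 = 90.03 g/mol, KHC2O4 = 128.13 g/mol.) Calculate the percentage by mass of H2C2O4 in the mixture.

n(NaOH) = 0.03443 × 0.4685 = 0.01613 mol
Let x = n(H2C2O4), y = n(KHC2O4).
Titrant: 2x + 1y = 0.01613;  mass: 90.03x + 128.13y = 1.215
Solving, x = 5.124 × 10^-3 mol, y = 5.882 × 10^-3 mol
mass of H2C2O4 = 5.124 × 10^-3 × 90.03 = 0.4613 g
% H2C2O4 = 0.4613 / 1.215 × 100 = 37.97 %

37.97 %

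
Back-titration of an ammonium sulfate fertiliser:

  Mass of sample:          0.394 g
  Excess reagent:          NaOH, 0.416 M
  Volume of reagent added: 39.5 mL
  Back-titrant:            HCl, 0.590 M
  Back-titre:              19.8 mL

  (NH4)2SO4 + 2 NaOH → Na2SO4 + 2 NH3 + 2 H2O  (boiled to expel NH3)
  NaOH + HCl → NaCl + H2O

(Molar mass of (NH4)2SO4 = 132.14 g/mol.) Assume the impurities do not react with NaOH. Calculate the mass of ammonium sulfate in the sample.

n(NaOH) added = 0.0395 × 0.416 = 0.0164 mol
n(HCl) used in back-titration = 0.0198 × 0.590 = 0.0117 mol
n(NaOH) left over = 0.0117 mol (1:1 ratio)
n(NaOH) consumed by analyte = 0.0164 − 0.0117 = 4.75 × 10^-3 mol
From the 1:2 ratio, n((NH4)2SO4) = 1/2 × 4.75 × 10^-3 = 2.37 × 10^-3 mol
mass of (NH4)2SO4 = 2.37 × 10^-3 × 132.14 = 0.314 g

0.314 g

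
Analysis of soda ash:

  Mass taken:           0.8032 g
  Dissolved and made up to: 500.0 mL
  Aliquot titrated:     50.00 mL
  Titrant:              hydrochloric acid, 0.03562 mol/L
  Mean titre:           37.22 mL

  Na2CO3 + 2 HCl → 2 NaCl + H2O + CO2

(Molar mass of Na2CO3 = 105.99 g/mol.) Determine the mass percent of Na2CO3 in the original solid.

n(HCl) per titration = 0.03722 × 0.03562 = 1.326 × 10^-3 mol
From the 1:2 ratio, n(Na2CO3) in each aliquot = 1/2 × 1.326 × 10^-3 = 6.629 × 10^-4 mol
n(Na2CO3) in the whole flask = 6.629 × 10^-4 × 500.0/50.00 = 6.629 × 10^-3 mol
mass of Na2CO3 = 6.629 × 10^-3 × 105.99 = 0.7026 g
% Na2CO3 = 0.7026 / 0.8032 × 100 = 87.47 %

87.47 %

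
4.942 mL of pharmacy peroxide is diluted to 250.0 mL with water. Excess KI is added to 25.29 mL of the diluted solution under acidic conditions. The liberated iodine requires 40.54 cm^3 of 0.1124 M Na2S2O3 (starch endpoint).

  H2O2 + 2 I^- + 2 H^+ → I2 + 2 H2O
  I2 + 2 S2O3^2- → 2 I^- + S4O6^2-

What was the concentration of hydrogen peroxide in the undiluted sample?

4.557 M

n(S2O3^2-) = 0.04054 × 0.1124 = 4.557 × 10^-3 mol
n(I2) = n(S2O3^2-)/2 = 2.278 × 10^-3 mol
n(H2O2) in the aliquot = 2.278 × 10^-3 mol (1:1 ratio)
[H2O2]_dilute = 2.278 × 10^-3 / 0.02529 = 0.09009 mol/L
[H2O2]_original = 0.09009 × 250.0/4.942 = 4.557 mol/L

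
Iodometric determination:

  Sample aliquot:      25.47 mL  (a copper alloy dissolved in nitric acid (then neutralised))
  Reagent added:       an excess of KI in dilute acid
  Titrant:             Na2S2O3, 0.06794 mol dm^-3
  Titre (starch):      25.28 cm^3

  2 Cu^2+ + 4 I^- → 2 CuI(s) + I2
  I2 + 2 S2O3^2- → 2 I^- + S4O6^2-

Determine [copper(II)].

0.06743 mol/L

n(S2O3^2-) = 0.02528 × 0.06794 = 1.718 × 10^-3 mol
n(I2) = n(S2O3^2-)/2 = 8.588 × 10^-4 mol
From the 2:1 ratio, n(Cu2+) in the aliquot = 2/1 × 8.588 × 10^-4 = 1.718 × 10^-3 mol
[Cu2+] = 1.718 × 10^-3 / 0.02547 = 0.06743 mol/L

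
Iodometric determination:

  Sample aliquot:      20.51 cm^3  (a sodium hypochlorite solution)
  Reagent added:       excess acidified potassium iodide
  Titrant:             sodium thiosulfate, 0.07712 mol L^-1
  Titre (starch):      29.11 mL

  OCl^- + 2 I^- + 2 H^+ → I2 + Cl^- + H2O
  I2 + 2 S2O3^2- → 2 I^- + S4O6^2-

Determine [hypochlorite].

n(S2O3^2-) = 0.02911 × 0.07712 = 2.245 × 10^-3 mol
n(I2) = n(S2O3^2-)/2 = 1.122 × 10^-3 mol
n(OCl^-) in the aliquot = 1.122 × 10^-3 mol (1:1 ratio)
[OCl^-] = 1.122 × 10^-3 / 0.02051 = 0.05473 mol/L

0.05473 mol/L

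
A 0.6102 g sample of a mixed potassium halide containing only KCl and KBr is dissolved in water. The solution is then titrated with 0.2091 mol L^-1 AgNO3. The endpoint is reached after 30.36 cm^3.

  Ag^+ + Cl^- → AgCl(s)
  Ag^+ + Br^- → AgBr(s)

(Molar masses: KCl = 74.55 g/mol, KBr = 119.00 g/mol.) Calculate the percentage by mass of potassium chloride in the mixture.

n(AgNO3) = 0.03036 × 0.2091 = 6.348 × 10^-3 mol
Let x = n(KCl), y = n(KBr).
Titrant: 1x + 1y = 6.348 × 10^-3;  mass: 74.55x + 119.00y = 0.6102
Solving, x = 3.268 × 10^-3 mol, y = 3.081 × 10^-3 mol
mass of KCl = 3.268 × 10^-3 × 74.55 = 0.2436 g
% KCl = 0.2436 / 0.6102 × 100 = 39.92 %

39.92 %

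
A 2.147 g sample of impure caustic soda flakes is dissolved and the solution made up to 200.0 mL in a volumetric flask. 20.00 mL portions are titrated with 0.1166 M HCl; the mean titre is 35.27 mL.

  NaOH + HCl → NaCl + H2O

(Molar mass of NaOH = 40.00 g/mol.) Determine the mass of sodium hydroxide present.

n(HCl) per titration = 0.03527 × 0.1166 = 4.112 × 10^-3 mol
n(NaOH) in each aliquot = 4.112 × 10^-3 mol (1:1 ratio)
n(NaOH) in the whole flask = 4.112 × 10^-3 × 200.0/20.00 = 0.04112 mol
mass of NaOH = 0.04112 × 40.00 = 1.645 g

1.645 g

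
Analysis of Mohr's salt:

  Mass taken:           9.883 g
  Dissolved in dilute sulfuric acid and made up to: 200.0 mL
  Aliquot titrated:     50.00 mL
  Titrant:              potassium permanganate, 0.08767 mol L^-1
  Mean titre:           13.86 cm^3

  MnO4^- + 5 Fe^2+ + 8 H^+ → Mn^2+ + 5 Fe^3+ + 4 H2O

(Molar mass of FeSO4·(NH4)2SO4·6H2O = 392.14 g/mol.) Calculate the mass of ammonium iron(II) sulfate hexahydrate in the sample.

n(KMnO4) per titration = 0.01386 × 0.08767 = 1.215 × 10^-3 mol
From the 5:1 ratio, n(FeSO4·(NH4)2SO4·6H2O) in each aliquot = 5/1 × 1.215 × 10^-3 = 6.076 × 10^-3 mol
n(FeSO4·(NH4)2SO4·6H2O) in the whole flask = 6.076 × 10^-3 × 200.0/50.00 = 0.02430 mol
mass of FeSO4·(NH4)2SO4·6H2O = 0.02430 × 392.14 = 9.530 g

9.530 g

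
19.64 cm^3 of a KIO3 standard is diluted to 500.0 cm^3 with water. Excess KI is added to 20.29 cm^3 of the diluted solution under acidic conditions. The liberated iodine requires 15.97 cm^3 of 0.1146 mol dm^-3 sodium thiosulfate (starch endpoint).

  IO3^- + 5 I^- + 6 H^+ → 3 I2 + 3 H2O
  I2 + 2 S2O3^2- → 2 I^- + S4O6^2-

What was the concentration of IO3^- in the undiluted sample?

0.3827 mol/L

n(S2O3^2-) = 0.01597 × 0.1146 = 1.830 × 10^-3 mol
n(I2) = n(S2O3^2-)/2 = 9.151 × 10^-4 mol
From the 1:3 ratio, n(IO3^-) in the aliquot = 1/3 × 9.151 × 10^-4 = 3.050 × 10^-4 mol
[IO3^-]_dilute = 3.050 × 10^-4 / 0.02029 = 0.01503 mol/L
[IO3^-]_original = 0.01503 × 500.0/19.64 = 0.3827 mol/L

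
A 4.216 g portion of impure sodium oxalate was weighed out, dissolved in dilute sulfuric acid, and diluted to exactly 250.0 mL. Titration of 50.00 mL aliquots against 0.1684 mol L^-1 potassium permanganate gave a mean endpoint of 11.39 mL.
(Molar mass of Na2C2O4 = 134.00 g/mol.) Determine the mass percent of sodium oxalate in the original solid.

2 MnO4^- + 5 C2O4^2- + 16 H^+ → 2 Mn^2+ + 10 CO2 + 8 H2O
n(KMnO4) per titration = 0.01139 × 0.1684 = 1.918 × 10^-3 mol
From the 5:2 ratio, n(Na2C2O4) in each aliquot = 5/2 × 1.918 × 10^-3 = 4.795 × 10^-3 mol
n(Na2C2O4) in the whole flask = 4.795 × 10^-3 × 250.0/50.00 = 0.02398 mol
mass of Na2C2O4 = 0.02398 × 134.00 = 3.213 g
% Na2C2O4 = 3.213 / 4.216 × 100 = 76.20 %

76.20 %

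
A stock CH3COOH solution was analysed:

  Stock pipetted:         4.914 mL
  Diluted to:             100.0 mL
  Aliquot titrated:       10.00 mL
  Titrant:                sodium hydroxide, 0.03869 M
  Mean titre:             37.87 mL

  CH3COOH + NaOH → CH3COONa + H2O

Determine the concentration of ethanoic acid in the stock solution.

n(NaOH) = 0.03787 × 0.03869 = 1.465 × 10^-3 mol
n(CH3COOH) in the aliquot = 1.465 × 10^-3 mol (1:1 ratio)
[CH3COOH]_dilute = 1.465 × 10^-3 / 0.01000 = 0.1465 mol/L
Dilution factor = 100.0 / 4.914 = 20.35
[CH3COOH]_stock = 0.1465 × 20.35 = 2.982 mol/L

2.982 M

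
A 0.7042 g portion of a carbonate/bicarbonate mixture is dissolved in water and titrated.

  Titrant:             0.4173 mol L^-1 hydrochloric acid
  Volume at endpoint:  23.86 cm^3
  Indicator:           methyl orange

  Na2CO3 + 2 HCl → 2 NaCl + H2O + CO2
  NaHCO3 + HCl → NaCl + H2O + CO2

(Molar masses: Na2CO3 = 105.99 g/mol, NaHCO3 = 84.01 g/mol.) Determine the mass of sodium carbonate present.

n(HCl) = 0.02386 × 0.4173 = 9.957 × 10^-3 mol
Let x = n(Na2CO3), y = n(NaHCO3).
Titrant: 2x + 1y = 9.957 × 10^-3;  mass: 105.99x + 84.01y = 0.7042
Solving, x = 2.132 × 10^-3 mol, y = 5.692 × 10^-3 mol
mass of Na2CO3 = 2.132 × 10^-3 × 105.99 = 0.2260 g

0.2260 g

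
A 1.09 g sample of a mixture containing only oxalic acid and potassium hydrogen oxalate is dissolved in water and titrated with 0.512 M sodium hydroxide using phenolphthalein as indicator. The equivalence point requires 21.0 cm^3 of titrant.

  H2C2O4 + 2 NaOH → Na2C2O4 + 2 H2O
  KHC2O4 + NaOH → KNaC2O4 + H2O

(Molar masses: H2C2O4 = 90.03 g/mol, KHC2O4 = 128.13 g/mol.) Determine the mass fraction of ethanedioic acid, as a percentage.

n(NaOH) = 0.0210 × 0.512 = 0.0108 mol
Let x = n(H2C2O4), y = n(KHC2O4).
Titrant: 2x + 1y = 0.0108;  mass: 90.03x + 128.13y = 1.09
Solving, x = 1.73 × 10^-3 mol, y = 7.29 × 10^-3 mol
mass of H2C2O4 = 1.73 × 10^-3 × 90.03 = 0.156 g
% H2C2O4 = 0.156 / 1.09 × 100 = 14.3 %

14.3 %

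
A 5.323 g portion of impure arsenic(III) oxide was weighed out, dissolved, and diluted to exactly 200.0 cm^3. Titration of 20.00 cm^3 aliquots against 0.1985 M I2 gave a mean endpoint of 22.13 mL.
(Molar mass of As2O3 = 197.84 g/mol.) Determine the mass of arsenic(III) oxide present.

4.345 g

As2O3 + 2 I2 + 2 H2O → As2O5 + 4 HI
n(I2) per titration = 0.02213 × 0.1985 = 4.393 × 10^-3 mol
From the 1:2 ratio, n(As2O3) in each aliquot = 1/2 × 4.393 × 10^-3 = 2.196 × 10^-3 mol
n(As2O3) in the whole flask = 2.196 × 10^-3 × 200.0/20.00 = 0.02196 mol
mass of As2O3 = 0.02196 × 197.84 = 4.345 g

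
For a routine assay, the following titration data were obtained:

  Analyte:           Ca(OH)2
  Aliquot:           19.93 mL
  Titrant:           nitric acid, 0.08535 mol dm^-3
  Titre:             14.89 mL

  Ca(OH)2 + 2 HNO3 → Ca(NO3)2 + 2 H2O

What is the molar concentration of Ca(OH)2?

n(HNO3) = 0.01489 L × 0.08535 mol/L = 1.271 × 10^-3 mol
From the 1:2 mole ratio, n(Ca(OH)2) = 1/2 × 1.271 × 10^-3 = 6.354 × 10^-4 mol
[Ca(OH)2] = 6.354 × 10^-4 mol / 0.01993 L = 0.03188 mol/L

0.03188 mol/L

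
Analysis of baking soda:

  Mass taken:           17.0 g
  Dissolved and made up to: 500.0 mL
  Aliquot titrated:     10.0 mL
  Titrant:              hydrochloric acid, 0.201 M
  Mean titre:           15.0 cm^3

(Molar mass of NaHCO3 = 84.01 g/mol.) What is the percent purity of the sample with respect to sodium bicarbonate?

74.5 %

NaHCO3 + HCl → NaCl + H2O + CO2
n(HCl) per titration = 0.0150 × 0.201 = 3.02 × 10^-3 mol
n(NaHCO3) in each aliquot = 3.02 × 10^-3 mol (1:1 ratio)
n(NaHCO3) in the whole flask = 3.02 × 10^-3 × 500.0/10.0 = 0.151 mol
mass of NaHCO3 = 0.151 × 84.01 = 12.7 g
% NaHCO3 = 12.7 / 17.0 × 100 = 74.5 %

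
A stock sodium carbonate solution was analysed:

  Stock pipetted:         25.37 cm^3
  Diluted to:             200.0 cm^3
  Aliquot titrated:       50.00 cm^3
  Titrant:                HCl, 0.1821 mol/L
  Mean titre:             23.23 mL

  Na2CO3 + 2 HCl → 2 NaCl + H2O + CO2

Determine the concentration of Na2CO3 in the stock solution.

0.3335 mol/L

n(HCl) = 0.02323 × 0.1821 = 4.230 × 10^-3 mol
From the 1:2 ratio, n(Na2CO3) in the aliquot = 1/2 × 4.230 × 10^-3 = 2.115 × 10^-3 mol
[Na2CO3]_dilute = 2.115 × 10^-3 / 0.05000 = 0.04230 mol/L
Dilution factor = 200.0 / 25.37 = 7.883
[Na2CO3]_stock = 0.04230 × 7.883 = 0.3335 mol/L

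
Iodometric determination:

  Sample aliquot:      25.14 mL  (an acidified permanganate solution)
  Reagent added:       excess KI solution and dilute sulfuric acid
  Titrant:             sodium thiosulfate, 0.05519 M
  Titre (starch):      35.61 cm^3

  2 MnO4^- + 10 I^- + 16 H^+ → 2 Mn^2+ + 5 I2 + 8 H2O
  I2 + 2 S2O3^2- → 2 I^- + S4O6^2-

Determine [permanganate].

n(S2O3^2-) = 0.03561 × 0.05519 = 1.965 × 10^-3 mol
n(I2) = n(S2O3^2-)/2 = 9.827 × 10^-4 mol
From the 2:5 ratio, n(MnO4^-) in the aliquot = 2/5 × 9.827 × 10^-4 = 3.931 × 10^-4 mol
[MnO4^-] = 3.931 × 10^-4 / 0.02514 = 0.01563 mol/L

0.01563 M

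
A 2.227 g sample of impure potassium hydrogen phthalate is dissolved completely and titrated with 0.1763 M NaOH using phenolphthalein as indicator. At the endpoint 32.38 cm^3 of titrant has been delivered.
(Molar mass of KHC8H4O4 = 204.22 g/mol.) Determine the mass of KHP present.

KHC8H4O4 + NaOH → KNaC8H4O4 + H2O
n(NaOH) = 0.03238 L × 0.1763 mol/L = 5.709 × 10^-3 mol
n(KHC8H4O4) = 5.709 × 10^-3 mol (1:1 ratio)
mass of KHC8H4O4 = 5.709 × 10^-3 × 204.22 g/mol = 1.166 g

1.166 g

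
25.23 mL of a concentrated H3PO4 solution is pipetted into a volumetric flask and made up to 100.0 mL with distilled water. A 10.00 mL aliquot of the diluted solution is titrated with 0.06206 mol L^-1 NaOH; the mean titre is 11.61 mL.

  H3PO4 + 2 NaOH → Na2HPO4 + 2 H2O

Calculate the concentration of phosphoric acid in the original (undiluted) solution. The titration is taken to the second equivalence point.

0.1428 mol/L

n(NaOH) = 0.01161 × 0.06206 = 7.205 × 10^-4 mol
From the 1:2 ratio, n(H3PO4) in the aliquot = 1/2 × 7.205 × 10^-4 = 3.603 × 10^-4 mol
[H3PO4]_dilute = 3.603 × 10^-4 / 0.01000 = 0.03603 mol/L
Dilution factor = 100.0 / 25.23 = 3.964
[H3PO4]_stock = 0.03603 × 3.964 = 0.1428 mol/L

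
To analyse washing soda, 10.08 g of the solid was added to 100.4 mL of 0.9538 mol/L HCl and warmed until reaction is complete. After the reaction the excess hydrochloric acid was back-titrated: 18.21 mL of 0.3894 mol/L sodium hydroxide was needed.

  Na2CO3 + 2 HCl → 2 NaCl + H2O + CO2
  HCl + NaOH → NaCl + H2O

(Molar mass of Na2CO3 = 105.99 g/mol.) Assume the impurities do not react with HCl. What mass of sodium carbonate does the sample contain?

4.699 g

n(HCl) added = 0.1004 × 0.9538 = 0.09576 mol
n(NaOH) used in back-titration = 0.01821 × 0.3894 = 7.091 × 10^-3 mol
n(HCl) left over = 7.091 × 10^-3 mol (1:1 ratio)
n(HCl) consumed by analyte = 0.09576 − 7.091 × 10^-3 = 0.08867 mol
From the 1:2 ratio, n(Na2CO3) = 1/2 × 0.08867 = 0.04434 mol
mass of Na2CO3 = 0.04434 × 105.99 = 4.699 g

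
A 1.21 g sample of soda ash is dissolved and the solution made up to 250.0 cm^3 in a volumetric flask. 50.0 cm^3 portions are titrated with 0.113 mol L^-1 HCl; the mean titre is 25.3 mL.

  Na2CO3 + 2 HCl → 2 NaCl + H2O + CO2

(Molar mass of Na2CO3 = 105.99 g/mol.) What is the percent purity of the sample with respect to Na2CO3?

62.6 %

n(HCl) per titration = 0.0253 × 0.113 = 2.86 × 10^-3 mol
From the 1:2 ratio, n(Na2CO3) in each aliquot = 1/2 × 2.86 × 10^-3 = 1.43 × 10^-3 mol
n(Na2CO3) in the whole flask = 1.43 × 10^-3 × 250.0/50.0 = 7.15 × 10^-3 mol
mass of Na2CO3 = 7.15 × 10^-3 × 105.99 = 0.758 g
% Na2CO3 = 0.758 / 1.21 × 100 = 62.6 %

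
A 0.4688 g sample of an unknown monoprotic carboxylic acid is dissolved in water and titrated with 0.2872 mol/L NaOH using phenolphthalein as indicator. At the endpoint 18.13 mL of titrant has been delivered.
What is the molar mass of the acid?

90.03 g/mol

n(NaOH) = 0.01813 L × 0.2872 mol/L = 5.207 × 10^-3 mol
n(HA) = 5.207 × 10^-3 mol (1:1 ratio)
M = m / n = 0.4688 g / 5.207 × 10^-3 mol = 90.03 g/mol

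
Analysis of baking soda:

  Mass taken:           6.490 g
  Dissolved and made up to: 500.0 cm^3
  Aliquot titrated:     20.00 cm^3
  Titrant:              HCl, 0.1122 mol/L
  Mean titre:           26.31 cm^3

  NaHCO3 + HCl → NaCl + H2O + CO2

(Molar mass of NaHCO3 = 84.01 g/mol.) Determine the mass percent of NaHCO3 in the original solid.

95.53 %

n(HCl) per titration = 0.02631 × 0.1122 = 2.952 × 10^-3 mol
n(NaHCO3) in each aliquot = 2.952 × 10^-3 mol (1:1 ratio)
n(NaHCO3) in the whole flask = 2.952 × 10^-3 × 500.0/20.00 = 0.07380 mol
mass of NaHCO3 = 0.07380 × 84.01 = 6.200 g
% NaHCO3 = 6.200 / 6.490 × 100 = 95.53 %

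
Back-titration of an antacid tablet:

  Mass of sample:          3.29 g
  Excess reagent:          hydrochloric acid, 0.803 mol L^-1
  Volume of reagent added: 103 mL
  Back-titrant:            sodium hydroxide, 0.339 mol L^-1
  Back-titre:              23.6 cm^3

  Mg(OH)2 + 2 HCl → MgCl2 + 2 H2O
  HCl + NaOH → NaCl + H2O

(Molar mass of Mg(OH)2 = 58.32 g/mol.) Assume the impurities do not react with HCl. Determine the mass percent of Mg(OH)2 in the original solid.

n(HCl) added = 0.103 × 0.803 = 0.0827 mol
n(NaOH) used in back-titration = 0.0236 × 0.339 = 8.00 × 10^-3 mol
n(HCl) left over = 8.00 × 10^-3 mol (1:1 ratio)
n(HCl) consumed by analyte = 0.0827 − 8.00 × 10^-3 = 0.0747 mol
From the 1:2 ratio, n(Mg(OH)2) = 1/2 × 0.0747 = 0.0374 mol
mass of Mg(OH)2 = 0.0374 × 58.32 = 2.18 g
% Mg(OH)2 = 2.18 / 3.29 × 100 = 66.2 %

66.2 %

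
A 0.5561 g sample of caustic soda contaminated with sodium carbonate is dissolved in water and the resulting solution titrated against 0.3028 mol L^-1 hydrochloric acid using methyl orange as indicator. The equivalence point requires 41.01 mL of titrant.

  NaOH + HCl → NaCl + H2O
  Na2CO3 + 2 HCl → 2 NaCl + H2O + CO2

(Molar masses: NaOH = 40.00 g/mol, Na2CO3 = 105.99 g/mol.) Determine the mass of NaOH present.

n(HCl) = 0.04101 × 0.3028 = 0.01242 mol
Let x = n(NaOH), y = n(Na2CO3).
Titrant: 1x + 2y = 0.01242;  mass: 40.00x + 105.99y = 0.5561
Solving, x = 7.848 × 10^-3 mol, y = 2.285 × 10^-3 mol
mass of NaOH = 7.848 × 10^-3 × 40.00 = 0.3139 g

0.3139 g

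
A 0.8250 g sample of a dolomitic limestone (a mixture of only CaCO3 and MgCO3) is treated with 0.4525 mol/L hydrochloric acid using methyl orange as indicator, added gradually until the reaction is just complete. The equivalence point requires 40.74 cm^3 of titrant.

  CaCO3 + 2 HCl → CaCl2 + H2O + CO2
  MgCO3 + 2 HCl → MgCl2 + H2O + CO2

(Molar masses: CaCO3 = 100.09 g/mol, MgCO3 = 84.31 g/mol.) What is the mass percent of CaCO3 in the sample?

36.81 %

n(HCl) = 0.04074 × 0.4525 = 0.01843 mol
Let x = n(CaCO3), y = n(MgCO3).
Titrant: 2x + 2y = 0.01843;  mass: 100.09x + 84.31y = 0.8250
Solving, x = 3.034 × 10^-3 mol, y = 6.183 × 10^-3 mol
mass of CaCO3 = 3.034 × 10^-3 × 100.09 = 0.3037 g
% CaCO3 = 0.3037 / 0.8250 × 100 = 36.81 %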